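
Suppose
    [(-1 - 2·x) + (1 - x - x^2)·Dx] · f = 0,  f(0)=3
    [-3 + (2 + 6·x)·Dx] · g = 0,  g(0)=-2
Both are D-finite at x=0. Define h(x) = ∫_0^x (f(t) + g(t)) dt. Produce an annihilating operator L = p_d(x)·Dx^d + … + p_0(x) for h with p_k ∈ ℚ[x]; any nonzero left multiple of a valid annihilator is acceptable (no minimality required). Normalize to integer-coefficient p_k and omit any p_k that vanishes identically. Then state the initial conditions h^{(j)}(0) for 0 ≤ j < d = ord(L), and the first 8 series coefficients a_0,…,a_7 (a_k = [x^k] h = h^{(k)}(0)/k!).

f: a_k = 3, 3, 6, 9, 15, 24, 39, 63, …
g: a_k = -2, -3, 9/4, -27/8, 405/64, -1701/128, 15309/512, -72171/1024, …
L₀ := lclm(L_f,L_g); ord L₀ ≤ 1+1.
h=∫h₀ ⇒ L = L₀·Dx.
L = (-33 - 117·x - 117·x^2 - 90·x^3)·Dx + (25 + 102·x + 303·x^2 + 378·x^3 + 225·x^4)·Dx^2 + (2 - 22·x - 90·x^2 + 38·x^3 + 198·x^4 + 90·x^5)·Dx^3  (order 3).
h: a_k = 0, 1, 0, 11/4, 45/32, 273/64, 457/256, 35277/3584, …
ICs: h(0) = 0, h′(0) = 1, h′′(0) = 0.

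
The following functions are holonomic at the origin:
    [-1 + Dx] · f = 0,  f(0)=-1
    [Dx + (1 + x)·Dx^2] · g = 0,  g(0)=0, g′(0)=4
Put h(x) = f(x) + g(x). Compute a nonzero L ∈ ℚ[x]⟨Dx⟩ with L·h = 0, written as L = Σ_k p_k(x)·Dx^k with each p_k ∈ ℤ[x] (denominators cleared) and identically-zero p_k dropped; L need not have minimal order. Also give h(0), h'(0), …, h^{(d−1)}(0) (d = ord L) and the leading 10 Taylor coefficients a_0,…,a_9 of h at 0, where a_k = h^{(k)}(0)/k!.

f: a_k = -1, -1, -1/2, -1/6, -1/24, -1/120, -1/720, -1/5040, -1/40320, -1/362880, …
g: a_k = 0, 4, -2, 4/3, -1, 4/5, -2/3, 4/7, -1/2, 4/9, …
Weyl lclm of L_f,L_g ⇒ L₀ (ord ≤ 3).
L = (-3 - x)·Dx + (1 - 2·x - x^2)·Dx^2 + (2 + 3·x + x^2)·Dx^3  (order 3).
h: a_k = -1, 3, -5/2, 7/6, -25/24, 19/24, -481/720, 2879/5040, -20161/40320, 161279/362880, …
ICs: h(0) = -1, h′(0) = 3, h′′(0) = -5.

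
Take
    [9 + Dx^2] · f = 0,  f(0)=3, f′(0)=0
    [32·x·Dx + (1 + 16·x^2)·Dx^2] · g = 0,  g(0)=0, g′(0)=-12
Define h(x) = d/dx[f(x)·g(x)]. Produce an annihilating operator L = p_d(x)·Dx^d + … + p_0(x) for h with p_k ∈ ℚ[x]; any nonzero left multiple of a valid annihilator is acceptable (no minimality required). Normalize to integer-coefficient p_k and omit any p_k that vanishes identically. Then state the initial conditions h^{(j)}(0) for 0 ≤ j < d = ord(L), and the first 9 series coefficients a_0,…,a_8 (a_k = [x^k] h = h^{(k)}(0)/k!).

L = (2922993 + 113986656·x^2 + 3239661312·x^4 + 5952061440·x^6 + 4156489728·x^8 - 7644119040·x^10 + 110075314176·x^12) + (1760832·x + 128480256·x^3 + 1888911360·x^5 + 5308416000·x^7 + 15288238080·x^9 + 48922361856·x^11)·Dx + (341202 + 13887168·x^2 + 389230080·x^4 + 940474368·x^6 + 1603141632·x^8 + 3737124864·x^10 + 24461180928·x^12)·Dx^2 + (195648·x + 14275584·x^3 + 209879040·x^5 + 589824000·x^7 + 1698693120·x^9 + 5435817984·x^11)·Dx^3 + (1825 + 135776·x^2 + 3251968·x^4 + 31014912·x^6 + 126812160·x^8 + 509607936·x^10 + 1358954496·x^12)·Dx^4  (order 4).
h: a_k = -36, 0, 1062, 0, -28287/2, 0, 4206159/20, 0, -732530133/224, …
ICs: h(0) = -36, h′(0) = 0, h′′(0) = 2124, h′′′(0) = 0.

f: a_k = 3, 0, -27/2, 0, 81/8, 0, -243/80, 0, 2187/4480, …
g: a_k = 0, -12, 0, 64, 0, -3072/5, 0, 49152/7, 0, …
h₀=f·g: eliminate ⇒ L₀, order ≤ 2·2.
h=h₀': d/dx-closure on L₀ ⇒ L.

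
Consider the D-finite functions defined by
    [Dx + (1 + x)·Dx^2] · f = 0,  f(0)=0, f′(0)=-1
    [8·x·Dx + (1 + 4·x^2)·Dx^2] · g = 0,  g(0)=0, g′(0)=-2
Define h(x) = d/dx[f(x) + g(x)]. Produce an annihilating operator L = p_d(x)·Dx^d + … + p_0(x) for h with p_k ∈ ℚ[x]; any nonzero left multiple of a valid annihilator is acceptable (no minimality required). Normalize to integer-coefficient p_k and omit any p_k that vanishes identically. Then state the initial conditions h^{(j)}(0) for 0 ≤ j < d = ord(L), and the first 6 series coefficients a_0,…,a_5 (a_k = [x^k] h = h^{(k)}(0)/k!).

f: a_k = 0, -1, 1/2, -1/3, 1/4, -1/5, …
g: a_k = 0, -2, 0, 8/3, 0, -32/5, …
Weyl lclm of L_f,L_g ⇒ L₀ (ord ≤ 4).
h₀' ⇒ L via d/dx closure of L₀.
L = (-8 - 24·x + 96·x^2 + 32·x^3) + (-10 - 16·x + 72·x^2 + 192·x^3 + 64·x^4)·Dx + (-1 + 7·x + 8·x^2 + 32·x^3 + 48·x^4 + 16·x^5)·Dx^2  (order 2).
h: a_k = -3, 1, 7, 1, -33, 1, …
ICs: h(0) = -3, h′(0) = 1.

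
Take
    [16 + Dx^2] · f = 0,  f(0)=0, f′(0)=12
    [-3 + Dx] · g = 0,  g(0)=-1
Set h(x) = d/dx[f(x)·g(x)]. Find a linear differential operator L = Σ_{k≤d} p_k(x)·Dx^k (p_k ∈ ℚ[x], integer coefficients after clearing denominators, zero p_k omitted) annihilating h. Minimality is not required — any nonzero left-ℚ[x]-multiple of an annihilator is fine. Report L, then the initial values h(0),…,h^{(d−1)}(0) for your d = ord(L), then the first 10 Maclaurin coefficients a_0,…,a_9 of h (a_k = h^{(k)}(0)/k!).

f: a_k = 0, 12, 0, -32, 0, 128/5, 0, -1024/105, 0, 2048/945, …
g: a_k = -1, -3, -9/2, -9/2, -27/8, -81/40, -81/80, -243/560, -729/4480, -243/4480, …
h₀=f·g: eliminate ⇒ L₀, order ≤ 2·1.
Differentiate: ansatz ord ≤ ord L₀ ⇒ L.
L = 25 - 6·Dx + Dx^2  (order 2).
h: a_k = -12, -72, -66, 168, 779/2, 1287/5, -4031/60, -1054/5, -430441/3360, -61541/5040, …
ICs: h(0) = -12, h′(0) = -72.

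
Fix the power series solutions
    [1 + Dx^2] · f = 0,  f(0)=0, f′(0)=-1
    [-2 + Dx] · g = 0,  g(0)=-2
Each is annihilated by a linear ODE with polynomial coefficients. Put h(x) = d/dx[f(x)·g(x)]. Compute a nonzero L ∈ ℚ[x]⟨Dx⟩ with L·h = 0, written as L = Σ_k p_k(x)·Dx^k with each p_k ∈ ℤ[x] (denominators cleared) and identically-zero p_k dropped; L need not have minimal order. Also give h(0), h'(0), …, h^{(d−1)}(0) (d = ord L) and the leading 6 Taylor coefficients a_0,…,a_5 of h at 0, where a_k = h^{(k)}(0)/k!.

f: a_k = 0, -1, 0, 1/6, 0, -1/120, …
g: a_k = -2, -4, -4, -8/3, -4/3, -8/15, …
Product ⇒ symmetric product L₀, ord ≤ 2.
h=h₀': d/dx-closure on L₀ ⇒ L.
L = 5 - 4·Dx + Dx^2  (order 2).
h: a_k = 2, 8, 11, 8, 41/12, 11/15, …
ICs: h(0) = 2, h′(0) = 8.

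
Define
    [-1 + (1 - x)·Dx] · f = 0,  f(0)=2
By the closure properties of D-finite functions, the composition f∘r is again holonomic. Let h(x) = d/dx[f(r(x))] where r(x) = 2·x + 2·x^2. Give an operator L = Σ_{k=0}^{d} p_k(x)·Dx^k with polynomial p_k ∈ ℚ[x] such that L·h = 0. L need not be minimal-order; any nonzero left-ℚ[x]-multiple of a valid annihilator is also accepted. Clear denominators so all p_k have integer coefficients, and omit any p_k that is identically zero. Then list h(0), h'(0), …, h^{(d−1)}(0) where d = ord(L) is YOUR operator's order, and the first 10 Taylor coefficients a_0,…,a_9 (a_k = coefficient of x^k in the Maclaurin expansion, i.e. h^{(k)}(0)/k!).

L = (6 + 12·x + 12·x^2) + (-1 + 6·x^2 + 4·x^3)·Dx  (order 1).
h: a_k = 4, 24, 96, 352, 1200, 3936, 12544, 39168, 120384, 365440, …
ICs: h(0) = 4.

f: a_k = 2, 2, 2, 2, 2, 2, 2, 2, 2, 2, …
h₀=f(r): pull back L_f along r ⇒ L₀.
Differentiate: ansatz ord ≤ ord L₀ ⇒ L.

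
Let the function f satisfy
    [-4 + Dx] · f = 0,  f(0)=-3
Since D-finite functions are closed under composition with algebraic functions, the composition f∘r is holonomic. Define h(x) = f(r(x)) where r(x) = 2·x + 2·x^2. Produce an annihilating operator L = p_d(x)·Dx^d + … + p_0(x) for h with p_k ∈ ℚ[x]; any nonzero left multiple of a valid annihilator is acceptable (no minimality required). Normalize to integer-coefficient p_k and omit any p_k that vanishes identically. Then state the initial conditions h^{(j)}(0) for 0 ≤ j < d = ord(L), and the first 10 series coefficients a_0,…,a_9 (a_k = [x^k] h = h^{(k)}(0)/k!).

L = (-8 - 16·x) + Dx  (order 1).
h: a_k = -3, -24, -120, -448, -1376, -18176/5, -127744/15, -378880/21, -3682816/105, -59772928/945, …
ICs: h(0) = -3.

f: a_k = -3, -12, -24, -32, -32, -128/5, -256/15, -1024/105, -512/105, -2048/945, …
L₀ from L_f via x↦r, Dx↦r'^{-1}Dx.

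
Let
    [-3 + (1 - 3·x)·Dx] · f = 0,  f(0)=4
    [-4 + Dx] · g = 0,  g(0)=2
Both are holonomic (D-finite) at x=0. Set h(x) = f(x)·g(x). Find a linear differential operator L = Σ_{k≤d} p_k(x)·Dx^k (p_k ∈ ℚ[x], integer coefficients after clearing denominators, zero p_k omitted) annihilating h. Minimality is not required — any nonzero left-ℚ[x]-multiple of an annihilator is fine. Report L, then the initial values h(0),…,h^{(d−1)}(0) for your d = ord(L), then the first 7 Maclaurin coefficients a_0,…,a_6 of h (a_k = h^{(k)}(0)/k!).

f: a_k = 4, 12, 36, 108, 324, 972, 2916, …
g: a_k = 2, 8, 16, 64/3, 64/3, 256/15, 512/45, …
L₀ := L_f ⊗_s L_g (sym. prod.), ord ≤ 1.
L = (7 - 12·x) + (-1 + 3·x)·Dx  (order 1).
h: a_k = 8, 56, 232, 2344/3, 7288/3, 110344/15, 995144/45, …
ICs: h(0) = 8.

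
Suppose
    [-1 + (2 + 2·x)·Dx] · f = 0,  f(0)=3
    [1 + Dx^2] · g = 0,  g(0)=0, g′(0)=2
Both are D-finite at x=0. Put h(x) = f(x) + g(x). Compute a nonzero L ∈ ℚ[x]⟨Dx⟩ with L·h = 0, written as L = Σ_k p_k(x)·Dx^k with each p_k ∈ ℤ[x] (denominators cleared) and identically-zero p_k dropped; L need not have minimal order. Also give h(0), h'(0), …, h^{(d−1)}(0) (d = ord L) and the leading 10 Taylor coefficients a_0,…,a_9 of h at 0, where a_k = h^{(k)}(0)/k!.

f: a_k = 3, 3/2, -3/8, 3/16, -15/128, 21/256, -63/1024, 99/2048, -1287/32768, 2145/65536, …
g: a_k = 0, 2, 0, -1/3, 0, 1/60, 0, -1/2520, 0, 1/181440, …
L₀ := lclm(L_f,L_g); ord L₀ ≤ 1+2.
L = (-7 - 8·x - 4·x^2) + (6 + 22·x + 24·x^2 + 8·x^3)·Dx + (-7 - 8·x - 4·x^2)·Dx^2 + (6 + 22·x + 24·x^2 + 8·x^3)·Dx^3  (order 3).
h: a_k = 3, 7/2, -3/8, -7/48, -15/128, 379/3840, -63/1024, 30929/645120, -1287/32768, 6082099/185794560, …
ICs: h(0) = 3, h′(0) = 7/2, h′′(0) = -3/4.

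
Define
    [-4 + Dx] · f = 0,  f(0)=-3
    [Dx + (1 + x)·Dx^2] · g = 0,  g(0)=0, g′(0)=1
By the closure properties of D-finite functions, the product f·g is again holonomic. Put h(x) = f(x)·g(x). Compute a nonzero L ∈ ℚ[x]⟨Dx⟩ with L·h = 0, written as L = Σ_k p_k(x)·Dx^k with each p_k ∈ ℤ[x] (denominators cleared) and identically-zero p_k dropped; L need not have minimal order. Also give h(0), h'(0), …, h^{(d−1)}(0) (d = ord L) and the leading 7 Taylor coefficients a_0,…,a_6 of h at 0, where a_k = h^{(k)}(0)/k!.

L = (12 + 16·x) + (-7 - 8·x)·Dx + (1 + x)·Dx^2  (order 2).
h: a_k = 0, -3, -21/2, -19, -93/4, -108/5, -97/6, …
ICs: h(0) = 0, h′(0) = -3.

f: a_k = -3, -12, -24, -32, -32, -128/5, -256/15, …
g: a_k = 0, 1, -1/2, 1/3, -1/4, 1/5, -1/6, …
Sym-product of L_f,L_g gives L₀ (≤ ord 2).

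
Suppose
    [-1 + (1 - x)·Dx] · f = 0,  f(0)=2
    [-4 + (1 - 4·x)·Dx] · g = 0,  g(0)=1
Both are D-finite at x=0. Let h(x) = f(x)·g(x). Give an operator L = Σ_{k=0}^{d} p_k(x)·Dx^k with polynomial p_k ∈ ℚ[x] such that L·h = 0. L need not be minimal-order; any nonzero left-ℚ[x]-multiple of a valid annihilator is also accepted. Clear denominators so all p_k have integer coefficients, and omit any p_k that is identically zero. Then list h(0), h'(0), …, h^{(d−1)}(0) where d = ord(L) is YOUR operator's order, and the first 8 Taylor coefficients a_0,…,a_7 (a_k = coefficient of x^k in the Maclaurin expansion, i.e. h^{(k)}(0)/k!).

f: a_k = 2, 2, 2, 2, 2, 2, 2, 2, …
g: a_k = 1, 4, 16, 64, 256, 1024, 4096, 16384, …
h₀=f·g: eliminate ⇒ L₀, order ≤ 1·1.
L = (-5 + 8·x) + (1 - 5·x + 4·x^2)·Dx  (order 1).
h: a_k = 2, 10, 42, 170, 682, 2730, 10922, 43690, …
ICs: h(0) = 2.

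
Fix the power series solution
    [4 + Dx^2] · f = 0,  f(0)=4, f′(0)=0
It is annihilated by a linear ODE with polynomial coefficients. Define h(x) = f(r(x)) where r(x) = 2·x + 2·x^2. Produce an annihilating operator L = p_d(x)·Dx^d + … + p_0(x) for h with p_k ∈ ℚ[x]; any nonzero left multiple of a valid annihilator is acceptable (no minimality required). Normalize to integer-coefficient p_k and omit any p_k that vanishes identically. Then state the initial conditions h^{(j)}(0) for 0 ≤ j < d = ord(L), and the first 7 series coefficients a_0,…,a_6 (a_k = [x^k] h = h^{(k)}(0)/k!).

L = (16 + 96·x + 192·x^2 + 128·x^3) - 2·Dx + (1 + 2·x)·Dx^2  (order 2).
h: a_k = 4, 0, -32, -64, 32/3, 512/3, 10496/45, …
ICs: h(0) = 4, h′(0) = 0.

f: a_k = 4, 0, -8, 0, 8/3, 0, -16/45, …
L₀ from L_f via x↦r, Dx↦r'^{-1}Dx.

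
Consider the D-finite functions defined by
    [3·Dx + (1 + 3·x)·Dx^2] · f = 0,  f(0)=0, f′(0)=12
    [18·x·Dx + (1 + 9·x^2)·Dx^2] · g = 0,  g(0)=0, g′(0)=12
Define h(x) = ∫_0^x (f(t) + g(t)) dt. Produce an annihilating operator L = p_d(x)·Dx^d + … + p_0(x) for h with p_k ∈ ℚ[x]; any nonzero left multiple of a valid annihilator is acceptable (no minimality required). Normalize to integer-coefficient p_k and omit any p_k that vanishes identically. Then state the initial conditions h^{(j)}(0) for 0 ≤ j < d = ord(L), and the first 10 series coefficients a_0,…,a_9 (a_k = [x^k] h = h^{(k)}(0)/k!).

L = (-18 - 162·x + 486·x^2 + 486·x^3)·Dx^2 + (-12 - 36·x + 972·x^3 + 972·x^4)·Dx^3 + (-1 + 3·x + 18·x^2 + 54·x^3 + 243·x^4 + 243·x^5)·Dx^4  (order 4).
h: a_k = 0, 0, 12, -6, 0, -81/5, 324/5, -486/7, 0, -729/2, …
ICs: h(0) = 0, h′(0) = 0, h′′(0) = 24, h′′′(0) = -36.

f: a_k = 0, 12, -18, 36, -81, 972/5, -486, 8748/7, -6561/2, 8748, …
g: a_k = 0, 12, 0, -36, 0, 972/5, 0, -8748/7, 0, 8748, …
f+g: L₀ = lclm(L_f,L_g), ord ≤ 2+2.
∫: right-multiply L₀ by Dx.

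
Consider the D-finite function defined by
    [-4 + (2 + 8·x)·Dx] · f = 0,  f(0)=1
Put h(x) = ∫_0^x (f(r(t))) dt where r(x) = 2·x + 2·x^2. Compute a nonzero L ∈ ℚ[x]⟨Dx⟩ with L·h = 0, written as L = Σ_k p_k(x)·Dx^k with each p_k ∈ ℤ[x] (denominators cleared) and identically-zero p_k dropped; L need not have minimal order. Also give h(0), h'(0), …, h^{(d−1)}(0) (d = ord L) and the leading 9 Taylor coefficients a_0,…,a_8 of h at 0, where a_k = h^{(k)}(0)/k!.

L = (-4 - 8·x)·Dx + (1 + 8·x + 8·x^2)·Dx^2  (order 2).
h: a_k = 0, 1, 2, -4/3, 4, -72/5, 176/3, -1824/7, 1232, …
ICs: h(0) = 0, h′(0) = 1.

f: a_k = 1, 2, -2, 4, -10, 28, -84, 264, -858, …
Change of var in L_f (x↦r) gives L₀.
Integrate: L := L₀·Dx.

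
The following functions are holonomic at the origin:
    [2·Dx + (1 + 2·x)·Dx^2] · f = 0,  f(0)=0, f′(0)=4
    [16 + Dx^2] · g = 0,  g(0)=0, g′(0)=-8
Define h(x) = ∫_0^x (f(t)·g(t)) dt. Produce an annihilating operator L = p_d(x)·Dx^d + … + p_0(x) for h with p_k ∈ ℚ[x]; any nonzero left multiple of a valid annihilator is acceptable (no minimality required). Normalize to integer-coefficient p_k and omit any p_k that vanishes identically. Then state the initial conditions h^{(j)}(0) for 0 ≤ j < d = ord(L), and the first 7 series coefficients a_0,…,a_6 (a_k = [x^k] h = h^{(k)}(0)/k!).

L = (2688 + 27648·x + 93184·x^2 + 131072·x^3 + 65536·x^4)·Dx + (896 + 5888·x + 12288·x^2 + 8192·x^3)·Dx^2 + (408 + 3712·x + 11904·x^2 + 16384·x^3 + 8192·x^4)·Dx^3 + (56 + 368·x + 768·x^2 + 512·x^3)·Dx^4 + (15 + 124·x + 380·x^2 + 512·x^3 + 256·x^4)·Dx^5  (order 5).
h: a_k = 0, 0, 0, -32/3, 8, 128/15, -32/9, …
ICs: h(0) = 0, h′(0) = 0, h′′(0) = 0, h′′′(0) = -64, h′′′′(0) = 192.

f: a_k = 0, 4, -4, 16/3, -8, 64/5, -64/3, …
g: a_k = 0, -8, 0, 64/3, 0, -256/15, 0, …
L₀ := L_f ⊗_s L_g (sym. prod.), ord ≤ 4.
h=∫₀ˣh₀: take L = L₀·Dx.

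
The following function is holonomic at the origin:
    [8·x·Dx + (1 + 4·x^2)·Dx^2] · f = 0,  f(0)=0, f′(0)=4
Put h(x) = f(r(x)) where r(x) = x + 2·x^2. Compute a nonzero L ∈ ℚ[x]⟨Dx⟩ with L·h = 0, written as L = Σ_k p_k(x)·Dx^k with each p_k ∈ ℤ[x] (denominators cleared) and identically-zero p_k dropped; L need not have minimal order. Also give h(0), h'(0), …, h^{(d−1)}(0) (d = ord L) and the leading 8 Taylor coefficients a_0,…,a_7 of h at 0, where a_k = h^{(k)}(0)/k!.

f: a_k = 0, 4, 0, -16/3, 0, 64/5, 0, -256/7, …
Change of var in L_f (x↦r) gives L₀.
L = (-4 + 8·x + 64·x^2 + 192·x^3 + 192·x^4)·Dx + (1 + 4·x + 4·x^2 + 32·x^3 + 80·x^4 + 64·x^5)·Dx^2  (order 2).
h: a_k = 0, 4, 8, -16/3, -32, -256/5, 256/3, 3328/7, …
ICs: h(0) = 0, h′(0) = 4.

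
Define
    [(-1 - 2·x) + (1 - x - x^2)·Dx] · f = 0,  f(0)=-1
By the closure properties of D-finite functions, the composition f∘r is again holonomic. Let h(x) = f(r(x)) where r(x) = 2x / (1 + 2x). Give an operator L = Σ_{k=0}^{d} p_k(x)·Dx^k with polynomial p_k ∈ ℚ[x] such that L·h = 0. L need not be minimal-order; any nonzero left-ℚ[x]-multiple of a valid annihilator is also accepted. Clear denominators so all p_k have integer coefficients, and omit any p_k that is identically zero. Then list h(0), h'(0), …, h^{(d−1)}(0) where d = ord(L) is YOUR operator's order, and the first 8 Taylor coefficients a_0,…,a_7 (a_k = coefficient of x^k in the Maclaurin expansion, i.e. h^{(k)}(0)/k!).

L = (2 + 12·x) + (-1 - 4·x + 8·x^3)·Dx  (order 1).
h: a_k = -1, -2, -4, 0, -16, 32, -128, 384, …
ICs: h(0) = -1.

f: a_k = -1, -1, -2, -3, -5, -8, -13, -21, …
Substitute x→r, Dx→(1/r')Dx; clear ⇒ L₀.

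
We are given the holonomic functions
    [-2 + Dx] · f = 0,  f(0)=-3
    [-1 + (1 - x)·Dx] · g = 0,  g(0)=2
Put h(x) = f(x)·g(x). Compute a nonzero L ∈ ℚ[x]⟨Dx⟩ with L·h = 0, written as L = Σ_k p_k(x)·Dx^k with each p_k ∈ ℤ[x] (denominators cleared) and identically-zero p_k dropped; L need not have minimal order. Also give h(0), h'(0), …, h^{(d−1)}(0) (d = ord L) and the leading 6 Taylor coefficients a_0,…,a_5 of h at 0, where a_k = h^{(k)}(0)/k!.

f: a_k = -3, -6, -6, -4, -2, -4/5, …
g: a_k = 2, 2, 2, 2, 2, 2, …
Product ⇒ symmetric product L₀, ord ≤ 1.
L = (3 - 2·x) + (-1 + x)·Dx  (order 1).
h: a_k = -6, -18, -30, -38, -42, -218/5, …
ICs: h(0) = -6.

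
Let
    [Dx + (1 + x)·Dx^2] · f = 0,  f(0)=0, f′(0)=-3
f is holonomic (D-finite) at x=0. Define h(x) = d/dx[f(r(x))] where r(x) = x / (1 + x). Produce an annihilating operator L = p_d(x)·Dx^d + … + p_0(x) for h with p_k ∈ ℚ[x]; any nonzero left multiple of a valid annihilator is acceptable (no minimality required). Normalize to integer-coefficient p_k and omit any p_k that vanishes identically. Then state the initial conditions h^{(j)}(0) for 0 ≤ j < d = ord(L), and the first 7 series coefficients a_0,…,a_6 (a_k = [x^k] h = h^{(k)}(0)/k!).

L = (3 + 4·x) + (1 + 3·x + 2·x^2)·Dx  (order 1).
h: a_k = -3, 9, -21, 45, -93, 189, -381, …
ICs: h(0) = -3.

f: a_k = 0, -3, 3/2, -1, 3/4, -3/5, 1/2, …
f∘r: x↦r, Dx↦Dx/r' in L_f ⇒ L₀.
h₀' ⇒ L via d/dx closure of L₀.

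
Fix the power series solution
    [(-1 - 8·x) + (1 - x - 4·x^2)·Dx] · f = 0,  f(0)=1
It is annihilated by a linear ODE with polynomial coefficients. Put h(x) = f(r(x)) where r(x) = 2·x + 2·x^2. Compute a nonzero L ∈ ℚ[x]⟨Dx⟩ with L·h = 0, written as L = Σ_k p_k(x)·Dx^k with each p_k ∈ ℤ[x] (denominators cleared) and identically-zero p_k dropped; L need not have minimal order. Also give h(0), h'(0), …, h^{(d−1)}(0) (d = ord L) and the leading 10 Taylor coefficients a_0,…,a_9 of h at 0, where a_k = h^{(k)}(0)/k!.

L = (2 + 36·x + 96·x^2 + 64·x^3) + (-1 + 2·x + 18·x^2 + 32·x^3 + 16·x^4)·Dx  (order 1).
h: a_k = 1, 2, 22, 112, 700, 4152, 24840, 148608, 888400, 5313056, …
ICs: h(0) = 1.

f: a_k = 1, 1, 5, 9, 29, 65, 181, 441, 1165, 2929, …
L₀ from L_f via x↦r, Dx↦r'^{-1}Dx.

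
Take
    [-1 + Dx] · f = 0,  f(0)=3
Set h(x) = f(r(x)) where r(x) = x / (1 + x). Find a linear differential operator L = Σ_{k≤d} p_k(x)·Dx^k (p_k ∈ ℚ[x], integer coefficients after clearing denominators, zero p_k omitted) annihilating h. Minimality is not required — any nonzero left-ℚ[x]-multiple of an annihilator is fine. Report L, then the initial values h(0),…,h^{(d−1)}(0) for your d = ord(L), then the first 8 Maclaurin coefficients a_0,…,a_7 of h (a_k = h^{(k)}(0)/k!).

f: a_k = 3, 3, 3/2, 1/2, 1/8, 1/40, 1/240, 1/1680, …
Substitute x→r, Dx→(1/r')Dx; clear ⇒ L₀.
L = -1 + (1 + 2·x + x^2)·Dx  (order 1).
h: a_k = 3, 3, -3/2, 1/2, 1/8, -19/40, 151/240, -1091/1680, …
ICs: h(0) = 3.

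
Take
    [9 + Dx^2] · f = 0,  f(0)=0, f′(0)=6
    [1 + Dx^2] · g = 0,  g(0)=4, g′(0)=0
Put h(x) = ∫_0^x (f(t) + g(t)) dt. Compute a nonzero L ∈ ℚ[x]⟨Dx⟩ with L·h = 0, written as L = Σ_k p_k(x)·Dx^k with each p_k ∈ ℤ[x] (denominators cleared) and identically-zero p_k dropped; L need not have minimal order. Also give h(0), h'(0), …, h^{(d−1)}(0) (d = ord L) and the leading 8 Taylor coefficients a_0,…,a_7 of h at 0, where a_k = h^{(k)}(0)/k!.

f: a_k = 0, 6, 0, -9, 0, 81/20, 0, -243/280, …
g: a_k = 4, 0, -2, 0, 1/6, 0, -1/180, 0, …
h₀=f+g: left-lcm gives L₀, ord ≤ 4.
∫: right-multiply L₀ by Dx.
L = 9·Dx + 10·Dx^3 + Dx^5  (order 5).
h: a_k = 0, 4, 3, -2/3, -9/4, 1/30, 27/40, -1/1260, …
ICs: h(0) = 0, h′(0) = 4, h′′(0) = 6, h′′′(0) = -4, h′′′′(0) = -54.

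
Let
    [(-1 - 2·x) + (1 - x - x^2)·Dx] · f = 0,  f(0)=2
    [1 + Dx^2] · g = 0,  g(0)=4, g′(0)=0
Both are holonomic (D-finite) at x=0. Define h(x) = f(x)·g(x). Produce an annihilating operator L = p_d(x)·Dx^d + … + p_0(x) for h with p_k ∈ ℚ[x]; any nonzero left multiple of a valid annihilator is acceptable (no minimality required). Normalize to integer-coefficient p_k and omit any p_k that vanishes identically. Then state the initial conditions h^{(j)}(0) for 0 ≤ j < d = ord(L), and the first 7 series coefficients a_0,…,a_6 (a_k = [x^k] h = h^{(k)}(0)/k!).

f: a_k = 2, 2, 4, 6, 10, 16, 26, …
g: a_k = 4, 0, -2, 0, 1/6, 0, -1/180, …
L₀ := L_f ⊗_s L_g (sym. prod.), ord ≤ 2.
L = (1 + x + x^2) + (2 + 4·x)·Dx + (-1 + x + x^2)·Dx^2  (order 2).
h: a_k = 8, 8, 12, 20, 97/3, 157/3, 7619/90, …
ICs: h(0) = 8, h′(0) = 8.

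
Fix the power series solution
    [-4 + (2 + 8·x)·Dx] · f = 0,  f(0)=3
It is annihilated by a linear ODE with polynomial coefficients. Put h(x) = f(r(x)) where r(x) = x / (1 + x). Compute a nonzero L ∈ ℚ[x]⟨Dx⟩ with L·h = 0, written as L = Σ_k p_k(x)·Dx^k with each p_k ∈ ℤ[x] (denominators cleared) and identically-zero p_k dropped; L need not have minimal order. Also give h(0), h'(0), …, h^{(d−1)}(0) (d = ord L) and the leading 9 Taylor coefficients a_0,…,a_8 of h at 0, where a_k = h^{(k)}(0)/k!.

f: a_k = 3, 6, -6, 12, -30, 84, -252, 792, -2574, …
Change of var in L_f (x↦r) gives L₀.
L = -2 + (1 + 6·x + 5·x^2)·Dx  (order 1).
h: a_k = 3, 6, -12, 30, -90, 306, -1128, 4386, -17700, …
ICs: h(0) = 3.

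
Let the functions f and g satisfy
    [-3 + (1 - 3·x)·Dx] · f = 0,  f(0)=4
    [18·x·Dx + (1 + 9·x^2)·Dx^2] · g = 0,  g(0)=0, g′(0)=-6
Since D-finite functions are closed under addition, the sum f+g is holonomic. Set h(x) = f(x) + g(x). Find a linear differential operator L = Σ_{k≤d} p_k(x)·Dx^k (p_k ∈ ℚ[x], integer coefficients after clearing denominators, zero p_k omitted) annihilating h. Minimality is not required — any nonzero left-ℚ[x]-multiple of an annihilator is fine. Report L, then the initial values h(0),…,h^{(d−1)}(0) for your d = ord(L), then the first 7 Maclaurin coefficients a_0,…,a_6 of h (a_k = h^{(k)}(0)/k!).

L = (-18 + 216·x + 486·x^2)·Dx + (12 - 18·x + 108·x^2 + 486·x^3)·Dx^2 + (-1 + 81·x^4)·Dx^3  (order 3).
h: a_k = 4, 6, 36, 126, 324, 4374/5, 2916, …
ICs: h(0) = 4, h′(0) = 6, h′′(0) = 72.

f: a_k = 4, 12, 36, 108, 324, 972, 2916, …
g: a_k = 0, -6, 0, 18, 0, -486/5, 0, …
Sum ⇒ L₀ = lclm(L_f,L_g) in ℚ(x)⟨Dx⟩.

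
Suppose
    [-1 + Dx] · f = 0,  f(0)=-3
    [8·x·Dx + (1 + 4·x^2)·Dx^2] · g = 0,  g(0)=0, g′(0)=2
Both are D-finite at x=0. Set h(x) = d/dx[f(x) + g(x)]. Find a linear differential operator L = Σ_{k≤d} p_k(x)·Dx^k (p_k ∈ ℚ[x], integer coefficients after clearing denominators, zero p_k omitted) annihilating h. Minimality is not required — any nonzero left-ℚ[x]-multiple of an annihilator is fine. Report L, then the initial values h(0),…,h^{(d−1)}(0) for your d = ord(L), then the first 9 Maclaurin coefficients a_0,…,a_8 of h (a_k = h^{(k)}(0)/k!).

L = (8 - 8·x - 96·x^2 - 32·x^3) + (-9 + 88·x^2 - 16·x^4)·Dx + (1 + 8·x + 8·x^2 + 32·x^3 + 16·x^4)·Dx^2  (order 2).
h: a_k = -1, -3, -19/2, -1/2, 255/8, -1/40, -30721/240, -1/1680, 6881279/13440, …
ICs: h(0) = -1, h′(0) = -3.

f: a_k = -3, -3, -3/2, -1/2, -1/8, -1/40, -1/240, -1/1680, -1/13440, …
g: a_k = 0, 2, 0, -8/3, 0, 32/5, 0, -128/7, 0, …
f+g: L₀ = lclm(L_f,L_g), ord ≤ 1+2.
Differentiate: ansatz ord ≤ ord L₀ ⇒ L.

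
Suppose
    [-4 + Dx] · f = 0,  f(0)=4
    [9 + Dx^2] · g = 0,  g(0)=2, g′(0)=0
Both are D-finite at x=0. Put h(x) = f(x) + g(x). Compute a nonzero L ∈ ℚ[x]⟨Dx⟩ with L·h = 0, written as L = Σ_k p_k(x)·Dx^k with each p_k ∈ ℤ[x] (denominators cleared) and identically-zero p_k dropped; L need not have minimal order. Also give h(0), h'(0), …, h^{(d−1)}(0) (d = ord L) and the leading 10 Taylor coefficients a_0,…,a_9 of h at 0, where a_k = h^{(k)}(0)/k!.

L = -36 + 9·Dx - 4·Dx^2 + Dx^3  (order 3).
h: a_k = 6, 16, 23, 128/3, 593/12, 512/15, 7463/360, 4096/315, 137633/20160, 8192/2835, …
ICs: h(0) = 6, h′(0) = 16, h′′(0) = 46.

f: a_k = 4, 16, 32, 128/3, 128/3, 512/15, 1024/45, 4096/315, 2048/315, 8192/2835, …
g: a_k = 2, 0, -9, 0, 27/4, 0, -81/40, 0, 729/2240, 0, …
Weyl lclm of L_f,L_g ⇒ L₀ (ord ≤ 3).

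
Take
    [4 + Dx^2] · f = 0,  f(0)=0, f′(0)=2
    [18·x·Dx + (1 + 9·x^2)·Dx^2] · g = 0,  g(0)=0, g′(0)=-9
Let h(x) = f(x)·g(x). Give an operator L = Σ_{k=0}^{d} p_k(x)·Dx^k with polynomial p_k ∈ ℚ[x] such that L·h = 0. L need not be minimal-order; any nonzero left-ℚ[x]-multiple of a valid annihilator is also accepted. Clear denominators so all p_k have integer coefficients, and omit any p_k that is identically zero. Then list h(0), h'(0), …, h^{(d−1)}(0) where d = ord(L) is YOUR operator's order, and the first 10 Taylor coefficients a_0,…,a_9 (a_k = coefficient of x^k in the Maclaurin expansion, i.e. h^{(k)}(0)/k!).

f: a_k = 0, 2, 0, -4/3, 0, 4/15, 0, -8/315, 0, 4/2835, …
g: a_k = 0, -9, 0, 27, 0, -729/5, 0, 6561/7, 0, -6561, …
L₀ := L_f ⊗_s L_g (sym. prod.), ord ≤ 4.
L = (2080 + 50256·x^2 + 89424·x^4 + 186624·x^6 + 419904·x^8) + (3168·x + 38880·x^3 + 139968·x^5 + 419904·x^7)·Dx + (572 + 13788·x^2 + 33048·x^4 + 93312·x^6 + 209952·x^8)·Dx^2 + (792·x + 9720·x^3 + 34992·x^5 + 104976·x^7)·Dx^3 + (13 + 306·x^2 + 2673·x^4 + 11664·x^6 + 26244·x^8)·Dx^4  (order 4).
h: a_k = 0, 0, -18, 0, 66, 0, -330, 0, 10382/5, 0, …
ICs: h(0) = 0, h′(0) = 0, h′′(0) = -36, h′′′(0) = 0.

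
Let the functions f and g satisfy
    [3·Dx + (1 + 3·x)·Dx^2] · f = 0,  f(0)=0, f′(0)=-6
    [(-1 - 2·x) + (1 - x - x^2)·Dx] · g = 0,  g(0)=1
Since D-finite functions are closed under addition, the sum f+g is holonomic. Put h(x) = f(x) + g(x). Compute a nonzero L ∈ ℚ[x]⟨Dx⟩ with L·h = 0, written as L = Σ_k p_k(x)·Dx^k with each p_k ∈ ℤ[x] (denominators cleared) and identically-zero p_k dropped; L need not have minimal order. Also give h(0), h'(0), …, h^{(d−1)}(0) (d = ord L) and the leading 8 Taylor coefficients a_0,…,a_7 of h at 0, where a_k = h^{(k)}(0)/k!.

L = (-126 - 342·x - 468·x^2 - 180·x^3 - 108·x^4)·Dx + (-156·x - 576·x^2 - 672·x^3 - 378·x^4 - 180·x^5)·Dx^2 + (7 + 35·x + 29·x^2 - 63·x^3 - 99·x^4 - 93·x^5 - 36·x^6)·Dx^3  (order 3).
h: a_k = 1, -5, 11, -15, 91/2, -446/5, 256, -4227/7, …
ICs: h(0) = 1, h′(0) = -5, h′′(0) = 22.

f: a_k = 0, -6, 9, -18, 81/2, -486/5, 243, -4374/7, …
g: a_k = 1, 1, 2, 3, 5, 8, 13, 21, …
f+g: L₀ = lclm(L_f,L_g), ord ≤ 2+1.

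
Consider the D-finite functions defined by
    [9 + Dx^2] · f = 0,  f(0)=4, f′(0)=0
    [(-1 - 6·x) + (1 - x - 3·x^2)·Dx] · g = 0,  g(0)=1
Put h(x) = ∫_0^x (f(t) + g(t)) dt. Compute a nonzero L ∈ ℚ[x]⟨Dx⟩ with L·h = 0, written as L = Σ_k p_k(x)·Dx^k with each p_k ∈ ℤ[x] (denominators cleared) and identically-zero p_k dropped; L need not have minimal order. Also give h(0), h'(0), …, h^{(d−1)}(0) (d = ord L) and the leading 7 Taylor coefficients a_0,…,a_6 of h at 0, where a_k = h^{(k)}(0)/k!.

L = (-459 - 2916·x - 1539·x^2 - 3888·x^3 - 3645·x^4 - 4374·x^5)·Dx + (153 - 153·x - 378·x^2 + 405·x^3 - 2187·x^5 - 2187·x^6)·Dx^2 + (-51 - 324·x - 171·x^2 - 432·x^3 - 405·x^4 - 486·x^5)·Dx^3 + (17 - 17·x - 42·x^2 + 45·x^3 - 243·x^5 - 243·x^6)·Dx^4  (order 4).
h: a_k = 0, 5, 1/2, -14/3, 7/4, 13/2, 20/3, …
ICs: h(0) = 0, h′(0) = 5, h′′(0) = 1, h′′′(0) = -28.

f: a_k = 4, 0, -18, 0, 27/2, 0, -81/20, …
g: a_k = 1, 1, 4, 7, 19, 40, 97, …
Sum ⇒ L₀ = lclm(L_f,L_g) in ℚ(x)⟨Dx⟩.
h=∫₀ˣh₀: take L = L₀·Dx.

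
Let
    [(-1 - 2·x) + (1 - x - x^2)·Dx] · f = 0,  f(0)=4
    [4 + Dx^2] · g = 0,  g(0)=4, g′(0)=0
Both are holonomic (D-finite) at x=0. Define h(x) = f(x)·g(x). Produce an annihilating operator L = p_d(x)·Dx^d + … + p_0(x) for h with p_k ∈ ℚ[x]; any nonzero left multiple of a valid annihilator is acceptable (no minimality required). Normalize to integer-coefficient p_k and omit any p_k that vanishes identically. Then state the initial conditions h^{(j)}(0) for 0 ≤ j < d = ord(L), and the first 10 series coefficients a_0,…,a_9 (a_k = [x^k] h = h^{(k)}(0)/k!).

L = (-2 + 4·x + 4·x^2) + (2 + 4·x)·Dx + (-1 + x + x^2)·Dx^2  (order 2).
h: a_k = 16, 16, 0, 16, 80/3, 128/3, 3056/45, 4976/45, 18752/105, 91088/315, …
ICs: h(0) = 16, h′(0) = 16.

f: a_k = 4, 4, 8, 12, 20, 32, 52, 84, 136, 220, …
g: a_k = 4, 0, -8, 0, 8/3, 0, -16/45, 0, 8/315, 0, …
Sym-product of L_f,L_g gives L₀ (≤ ord 2).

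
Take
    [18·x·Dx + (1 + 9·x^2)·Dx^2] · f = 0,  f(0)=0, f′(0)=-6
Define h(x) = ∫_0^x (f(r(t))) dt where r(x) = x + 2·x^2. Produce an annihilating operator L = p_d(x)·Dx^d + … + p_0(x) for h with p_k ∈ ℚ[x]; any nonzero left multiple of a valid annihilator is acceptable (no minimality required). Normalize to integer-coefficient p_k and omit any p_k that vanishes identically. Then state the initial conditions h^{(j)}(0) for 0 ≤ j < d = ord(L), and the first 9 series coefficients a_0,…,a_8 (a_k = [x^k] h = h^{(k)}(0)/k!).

L = (-4 + 18·x + 144·x^2 + 432·x^3 + 432·x^4)·Dx^2 + (1 + 4·x + 9·x^2 + 72·x^3 + 180·x^4 + 144·x^5)·Dx^3  (order 3).
h: a_k = 0, 0, -3, -4, 9/2, 108/5, 99/5, -828/7, -11421/28, …
ICs: h(0) = 0, h′(0) = 0, h′′(0) = -6.

f: a_k = 0, -6, 0, 18, 0, -486/5, 0, 4374/7, 0, …
Substitute x→r, Dx→(1/r')Dx; clear ⇒ L₀.
h=∫₀ˣh₀: take L = L₀·Dx.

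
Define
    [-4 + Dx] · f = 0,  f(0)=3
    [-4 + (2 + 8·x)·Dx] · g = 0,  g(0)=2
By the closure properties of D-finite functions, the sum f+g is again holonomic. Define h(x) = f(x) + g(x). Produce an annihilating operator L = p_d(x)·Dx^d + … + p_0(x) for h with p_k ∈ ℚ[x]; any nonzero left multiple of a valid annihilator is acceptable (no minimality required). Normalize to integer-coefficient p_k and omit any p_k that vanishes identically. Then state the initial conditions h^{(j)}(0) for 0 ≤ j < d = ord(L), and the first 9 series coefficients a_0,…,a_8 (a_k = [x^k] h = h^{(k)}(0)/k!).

f: a_k = 3, 12, 24, 32, 32, 128/5, 256/15, 1024/105, 512/105, …
g: a_k = 2, 4, -4, 8, -20, 56, -168, 528, -1716, …
Sum ⇒ L₀ = lclm(L_f,L_g) in ℚ(x)⟨Dx⟩.
L = (24 + 64·x) + (-10 - 64·x - 128·x^2)·Dx + (1 + 12·x + 32·x^2)·Dx^2  (order 2).
h: a_k = 5, 16, 20, 40, 12, 408/5, -2264/15, 56464/105, -179668/105, …
ICs: h(0) = 5, h′(0) = 16.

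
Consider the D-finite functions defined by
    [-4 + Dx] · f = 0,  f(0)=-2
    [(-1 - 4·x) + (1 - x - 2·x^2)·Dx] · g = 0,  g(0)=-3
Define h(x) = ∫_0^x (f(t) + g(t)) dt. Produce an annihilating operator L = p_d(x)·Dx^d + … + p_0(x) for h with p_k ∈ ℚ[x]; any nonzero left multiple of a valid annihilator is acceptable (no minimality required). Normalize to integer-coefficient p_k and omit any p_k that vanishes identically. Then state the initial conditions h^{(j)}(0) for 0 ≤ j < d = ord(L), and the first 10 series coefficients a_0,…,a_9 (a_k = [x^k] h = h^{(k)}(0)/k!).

L = (8 + 192·x^2 + 128·x^3)·Dx + (10 - 44·x - 72·x^2 + 64·x^3 + 64·x^4)·Dx^2 + (-3 + 11·x + 6·x^2 - 24·x^3 - 16·x^4)·Dx^3  (order 3).
h: a_k = 0, -5, -11/2, -25/3, -109/12, -163/15, -1201/90, -6317/315, -82373/2520, -162619/2835, …
ICs: h(0) = 0, h′(0) = -5, h′′(0) = -11.

f: a_k = -2, -8, -16, -64/3, -64/3, -256/15, -512/45, -2048/315, -1024/315, -4096/2835, …
g: a_k = -3, -3, -9, -15, -33, -63, -129, -255, -513, -1023, …
L₀ := lclm(L_f,L_g); ord L₀ ≤ 1+1.
h=∫h₀ ⇒ L = L₀·Dx.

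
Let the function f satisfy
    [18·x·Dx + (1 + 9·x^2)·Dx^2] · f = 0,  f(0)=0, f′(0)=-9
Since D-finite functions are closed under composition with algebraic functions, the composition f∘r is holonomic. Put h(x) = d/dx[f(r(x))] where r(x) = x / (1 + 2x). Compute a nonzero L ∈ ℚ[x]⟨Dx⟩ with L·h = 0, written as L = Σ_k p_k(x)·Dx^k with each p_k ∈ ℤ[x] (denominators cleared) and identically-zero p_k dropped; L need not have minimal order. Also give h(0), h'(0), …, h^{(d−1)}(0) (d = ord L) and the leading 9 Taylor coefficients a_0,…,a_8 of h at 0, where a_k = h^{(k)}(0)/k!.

L = (4 + 26·x) + (1 + 4·x + 13·x^2)·Dx  (order 1).
h: a_k = -9, 36, -27, -360, 1791, -2484, -13347, 85680, -169209, …
ICs: h(0) = -9.

f: a_k = 0, -9, 0, 27, 0, -729/5, 0, 6561/7, 0, …
f∘r: x↦r, Dx↦Dx/r' in L_f ⇒ L₀.
h=h₀': d/dx-closure on L₀ ⇒ L.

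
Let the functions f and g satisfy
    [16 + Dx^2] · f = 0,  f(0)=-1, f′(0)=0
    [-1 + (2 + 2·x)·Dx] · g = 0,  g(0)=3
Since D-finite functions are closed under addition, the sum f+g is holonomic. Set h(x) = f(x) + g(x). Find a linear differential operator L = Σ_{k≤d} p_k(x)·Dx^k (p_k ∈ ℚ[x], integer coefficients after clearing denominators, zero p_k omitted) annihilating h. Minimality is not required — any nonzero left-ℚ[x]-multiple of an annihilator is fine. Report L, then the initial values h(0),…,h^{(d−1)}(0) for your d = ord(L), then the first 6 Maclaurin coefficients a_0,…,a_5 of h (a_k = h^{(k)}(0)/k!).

f: a_k = -1, 0, 8, 0, -32/3, 0, …
g: a_k = 3, 3/2, -3/8, 3/16, -15/128, 21/256, …
Weyl lclm of L_f,L_g ⇒ L₀ (ord ≤ 3).
L = (-1072 - 2048·x - 1024·x^2) + (2016 + 6112·x + 6144·x^2 + 2048·x^3)·Dx + (-67 - 128·x - 64·x^2)·Dx^2 + (126 + 382·x + 384·x^2 + 128·x^3)·Dx^3  (order 3).
h: a_k = 2, 3/2, 61/8, 3/16, -4141/384, 21/256, …
ICs: h(0) = 2, h′(0) = 3/2, h′′(0) = 61/4.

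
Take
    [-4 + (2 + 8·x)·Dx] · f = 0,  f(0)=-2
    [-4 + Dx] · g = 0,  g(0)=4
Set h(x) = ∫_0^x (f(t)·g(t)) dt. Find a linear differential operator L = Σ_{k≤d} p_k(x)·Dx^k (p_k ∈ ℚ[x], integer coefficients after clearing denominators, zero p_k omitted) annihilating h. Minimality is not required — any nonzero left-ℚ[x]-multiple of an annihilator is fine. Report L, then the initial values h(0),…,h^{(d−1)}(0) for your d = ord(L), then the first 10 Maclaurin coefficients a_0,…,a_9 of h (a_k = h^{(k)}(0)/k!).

f: a_k = -2, -4, 4, -8, 20, -56, 168, -528, 1716, -5720, …
g: a_k = 4, 16, 32, 128/3, 128/3, 512/15, 1024/45, 4096/315, 2048/315, 8192/2835, …
Sym-product of L_f,L_g gives L₀ (≤ ord 1).
∫: right-multiply L₀ by Dx.
L = (-6 - 16·x)·Dx + (1 + 4·x)·Dx^2  (order 2).
h: a_k = 0, -8, -24, -112/3, -136/3, -176/5, -1712/45, 2848/315, -8984/105, 632816/2835, …
ICs: h(0) = 0, h′(0) = -8.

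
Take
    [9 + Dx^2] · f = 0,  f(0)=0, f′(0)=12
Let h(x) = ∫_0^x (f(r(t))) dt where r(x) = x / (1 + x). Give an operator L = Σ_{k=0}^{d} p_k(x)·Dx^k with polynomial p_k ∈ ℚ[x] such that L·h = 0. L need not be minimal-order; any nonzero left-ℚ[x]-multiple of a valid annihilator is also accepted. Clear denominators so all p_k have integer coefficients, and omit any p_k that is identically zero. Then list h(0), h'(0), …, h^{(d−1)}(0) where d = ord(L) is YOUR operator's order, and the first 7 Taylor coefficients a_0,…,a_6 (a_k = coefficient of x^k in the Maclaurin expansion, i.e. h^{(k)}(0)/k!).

L = 9·Dx + (2 + 6·x + 6·x^2 + 2·x^3)·Dx^2 + (1 + 4·x + 6·x^2 + 4·x^3 + x^4)·Dx^3  (order 3).
h: a_k = 0, 0, 6, -4, -3/2, 42/5, -293/20, …
ICs: h(0) = 0, h′(0) = 0, h′′(0) = 12.

f: a_k = 0, 12, 0, -18, 0, 81/10, 0, …
Change of var in L_f (x↦r) gives L₀.
h=∫₀ˣh₀: take L = L₀·Dx.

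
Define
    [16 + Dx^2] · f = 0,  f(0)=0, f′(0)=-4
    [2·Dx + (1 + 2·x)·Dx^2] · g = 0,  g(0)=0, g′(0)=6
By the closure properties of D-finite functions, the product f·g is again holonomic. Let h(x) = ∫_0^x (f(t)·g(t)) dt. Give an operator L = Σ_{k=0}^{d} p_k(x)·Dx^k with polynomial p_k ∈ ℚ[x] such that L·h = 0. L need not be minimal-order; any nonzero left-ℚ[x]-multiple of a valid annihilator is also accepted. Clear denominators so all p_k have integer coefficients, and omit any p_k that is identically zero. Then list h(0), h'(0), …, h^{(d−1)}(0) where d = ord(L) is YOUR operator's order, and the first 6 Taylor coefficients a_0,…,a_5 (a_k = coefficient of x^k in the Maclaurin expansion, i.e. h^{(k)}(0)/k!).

L = (2688 + 27648·x + 93184·x^2 + 131072·x^3 + 65536·x^4)·Dx + (896 + 5888·x + 12288·x^2 + 8192·x^3)·Dx^2 + (408 + 3712·x + 11904·x^2 + 16384·x^3 + 8192·x^4)·Dx^3 + (56 + 368·x + 768·x^2 + 512·x^3)·Dx^4 + (15 + 124·x + 380·x^2 + 512·x^3 + 256·x^4)·Dx^5  (order 5).
h: a_k = 0, 0, 0, -8, 6, 32/5, …
ICs: h(0) = 0, h′(0) = 0, h′′(0) = 0, h′′′(0) = -48, h′′′′(0) = 144.

f: a_k = 0, -4, 0, 32/3, 0, -128/15, …
g: a_k = 0, 6, -6, 8, -12, 96/5, …
Sym-product of L_f,L_g gives L₀ (≤ ord 4).
h=∫₀ˣh₀: take L = L₀·Dx.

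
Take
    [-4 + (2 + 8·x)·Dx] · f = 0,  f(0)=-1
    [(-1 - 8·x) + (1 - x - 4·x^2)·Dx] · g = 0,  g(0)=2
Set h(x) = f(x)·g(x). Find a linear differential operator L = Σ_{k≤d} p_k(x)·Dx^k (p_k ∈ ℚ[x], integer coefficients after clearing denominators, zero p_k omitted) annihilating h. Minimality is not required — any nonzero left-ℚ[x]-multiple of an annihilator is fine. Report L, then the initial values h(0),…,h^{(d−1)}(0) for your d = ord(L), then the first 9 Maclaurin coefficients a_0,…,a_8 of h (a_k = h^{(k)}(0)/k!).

f: a_k = -1, -2, 2, -4, 10, -28, 84, -264, 858, …
g: a_k = 2, 2, 10, 18, 58, 130, 362, 882, 2330, …
h₀=f·g: eliminate ⇒ L₀, order ≤ 1·1.
L = (3 + 10·x + 24·x^2) + (-1 - 3·x + 8·x^2 + 16·x^3)·Dx  (order 1).
h: a_k = -2, -6, -10, -42, -62, -286, -366, -2038, -1786, …
ICs: h(0) = -2.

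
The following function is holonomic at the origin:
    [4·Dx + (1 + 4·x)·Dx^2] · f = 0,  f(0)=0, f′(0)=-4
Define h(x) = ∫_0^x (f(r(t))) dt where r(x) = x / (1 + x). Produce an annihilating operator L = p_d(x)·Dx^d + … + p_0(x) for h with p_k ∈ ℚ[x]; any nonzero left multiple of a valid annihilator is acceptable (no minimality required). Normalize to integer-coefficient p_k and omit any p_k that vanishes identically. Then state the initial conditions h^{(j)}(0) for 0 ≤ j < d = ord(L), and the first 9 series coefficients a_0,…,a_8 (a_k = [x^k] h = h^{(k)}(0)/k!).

L = (6 + 10·x)·Dx^2 + (1 + 6·x + 5·x^2)·Dx^3  (order 3).
h: a_k = 0, 0, -2, 4, -31/3, 156/5, -1562/15, 372, -19531/14, …
ICs: h(0) = 0, h′(0) = 0, h′′(0) = -4.

f: a_k = 0, -4, 8, -64/3, 64, -1024/5, 2048/3, -16384/7, 8192, …
f∘r: x↦r, Dx↦Dx/r' in L_f ⇒ L₀.
Integrate: L := L₀·Dx.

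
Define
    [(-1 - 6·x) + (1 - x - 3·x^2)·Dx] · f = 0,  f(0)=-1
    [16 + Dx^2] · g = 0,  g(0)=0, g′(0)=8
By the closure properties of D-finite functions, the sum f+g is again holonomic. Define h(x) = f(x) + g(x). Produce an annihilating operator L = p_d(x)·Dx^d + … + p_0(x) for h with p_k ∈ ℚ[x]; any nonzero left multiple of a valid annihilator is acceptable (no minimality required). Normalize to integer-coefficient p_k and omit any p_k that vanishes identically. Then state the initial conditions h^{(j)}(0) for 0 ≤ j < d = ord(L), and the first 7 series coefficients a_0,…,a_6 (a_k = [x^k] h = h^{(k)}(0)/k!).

L = (464 + 2816·x + 416·x^2 + 2112·x^3 + 5760·x^4 + 6912·x^5) + (-192 + 304·x + 672·x^2 - 1312·x^3 - 1008·x^4 + 3456·x^5 + 3456·x^6)·Dx + (29 + 176·x + 26·x^2 + 132·x^3 + 360·x^4 + 432·x^5)·Dx^2 + (-12 + 19·x + 42·x^2 - 82·x^3 - 63·x^4 + 216·x^5 + 216·x^6)·Dx^3  (order 3).
h: a_k = -1, 7, -4, -85/3, -19, -344/15, -97, …
ICs: h(0) = -1, h′(0) = 7, h′′(0) = -8.

f: a_k = -1, -1, -4, -7, -19, -40, -97, …
g: a_k = 0, 8, 0, -64/3, 0, 256/15, 0, …
Weyl lclm of L_f,L_g ⇒ L₀ (ord ≤ 3).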